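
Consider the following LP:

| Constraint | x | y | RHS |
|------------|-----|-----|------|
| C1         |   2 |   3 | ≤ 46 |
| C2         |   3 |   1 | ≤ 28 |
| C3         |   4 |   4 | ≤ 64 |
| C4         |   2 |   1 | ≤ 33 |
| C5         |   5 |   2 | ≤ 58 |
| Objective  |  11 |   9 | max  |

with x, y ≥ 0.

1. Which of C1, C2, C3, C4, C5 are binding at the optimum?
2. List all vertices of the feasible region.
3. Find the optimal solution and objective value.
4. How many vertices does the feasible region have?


1. C2, C3
2. (0, 0), (9.333, 0), (6, 10), (2, 14), (0, 15.33)
3. x = 6, y = 10, z = 156
4. 5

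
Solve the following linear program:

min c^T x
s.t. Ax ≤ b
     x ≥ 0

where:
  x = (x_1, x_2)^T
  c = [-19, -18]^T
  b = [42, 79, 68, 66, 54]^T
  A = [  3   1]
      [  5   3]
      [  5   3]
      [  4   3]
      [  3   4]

Evaluate the objective at each vertex of the feasible region:
  z(0, 0) = 0
  z(13.6, 0) = -258.4
  z(10, 6) = -298  ←
  z(0, 13.5) = -243
The minimum is at x_1 = 10, x_2 = 6.

x_1 = 10, x_2 = 6, z = -298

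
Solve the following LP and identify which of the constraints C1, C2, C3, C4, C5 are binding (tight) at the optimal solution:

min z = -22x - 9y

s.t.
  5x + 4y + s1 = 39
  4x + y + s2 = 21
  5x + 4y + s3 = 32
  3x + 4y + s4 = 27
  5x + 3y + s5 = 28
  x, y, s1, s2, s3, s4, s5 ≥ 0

At x = 5, y = 1, compute slack b - a·x for each constraint:
  C1: 39 − 29 = 10  (slack)
  C2: 21 − 21 = 0  (binding)
  C3: 32 − 29 = 3  (slack)
  C4: 27 − 19 = 8  (slack)
  C5: 28 − 28 = 0  (binding)

Optimal: x = 5, y = 1
Binding: C2, C5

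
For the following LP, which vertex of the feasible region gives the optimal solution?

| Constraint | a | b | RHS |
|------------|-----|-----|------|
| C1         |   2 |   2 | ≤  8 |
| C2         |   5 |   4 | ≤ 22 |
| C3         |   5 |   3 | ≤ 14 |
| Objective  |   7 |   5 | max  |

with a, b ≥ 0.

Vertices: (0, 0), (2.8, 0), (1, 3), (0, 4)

Evaluate the objective at each vertex of the feasible region:
  z(0, 0) = 0
  z(2.8, 0) = 19.6
  z(1, 3) = 22  ←
  z(0, 4) = 20
The maximum is at a = 1, b = 3.

(1, 3)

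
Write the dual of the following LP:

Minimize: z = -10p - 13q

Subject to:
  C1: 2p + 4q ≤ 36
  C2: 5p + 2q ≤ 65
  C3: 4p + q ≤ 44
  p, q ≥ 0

Primal min cᵀx s.t. Ax ≤ b, x ≥ 0  →  Dual max −bᵀy s.t. Aᵀy ≥ −c, y ≥ 0.

Maximize: z = -36y1 - 65y2 - 44y3

Subject to:
  2y1 + 5y2 + 4y3 ≥ 10
  4y1 + 2y2 + y3 ≥ 13
  y1, y2, y3 ≥ 0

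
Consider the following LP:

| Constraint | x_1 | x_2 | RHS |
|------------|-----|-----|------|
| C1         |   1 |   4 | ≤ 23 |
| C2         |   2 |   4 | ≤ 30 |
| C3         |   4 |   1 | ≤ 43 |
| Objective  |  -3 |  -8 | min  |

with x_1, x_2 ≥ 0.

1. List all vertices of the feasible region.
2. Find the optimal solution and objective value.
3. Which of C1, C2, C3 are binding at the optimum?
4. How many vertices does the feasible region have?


1. (0, 0), (10.75, 0), (10.14, 2.429), (7, 4), (0, 5.75)
2. x_1 = 7, x_2 = 4, z = -53
3. C1, C2
4. 5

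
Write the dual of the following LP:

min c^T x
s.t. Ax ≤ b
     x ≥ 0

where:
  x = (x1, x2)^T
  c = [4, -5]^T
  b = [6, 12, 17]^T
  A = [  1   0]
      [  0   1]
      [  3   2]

Primal min cᵀx s.t. Ax ≤ b, x ≥ 0  →  Dual max −bᵀy s.t. Aᵀy ≥ −c, y ≥ 0.

Maximize: z = -6y1 - 12y2 - 17y3

Subject to:
  y1 + 3y3 ≥ -4
  y2 + 2y3 ≥ 5
  y1, y2, y3 ≥ 0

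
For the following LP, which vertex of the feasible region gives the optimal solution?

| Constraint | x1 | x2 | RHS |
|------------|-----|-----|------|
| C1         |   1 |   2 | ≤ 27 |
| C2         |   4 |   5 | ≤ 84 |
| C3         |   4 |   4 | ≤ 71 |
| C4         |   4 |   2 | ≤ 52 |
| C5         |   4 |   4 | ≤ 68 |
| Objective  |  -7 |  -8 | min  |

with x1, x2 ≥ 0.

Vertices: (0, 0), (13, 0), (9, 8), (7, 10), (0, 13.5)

Evaluate the objective at each vertex of the feasible region:
  z(0, 0) = 0
  z(13, 0) = -91
  z(9, 8) = -127
  z(7, 10) = -129  ←
  z(0, 13.5) = -108
The minimum is at x1 = 7, x2 = 10.

(7, 10)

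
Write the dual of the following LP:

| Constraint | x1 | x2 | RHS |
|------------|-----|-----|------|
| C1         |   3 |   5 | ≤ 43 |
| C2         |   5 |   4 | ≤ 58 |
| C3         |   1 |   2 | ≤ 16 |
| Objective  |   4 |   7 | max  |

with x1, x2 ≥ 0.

Primal max cᵀx s.t. Ax ≤ b, x ≥ 0  →  Dual min bᵀy s.t. Aᵀy ≥ c, y ≥ 0.

Minimize: z = 43y1 + 58y2 + 16y3

Subject to:
  3y1 + 5y2 + y3 ≥ 4
  5y1 + 4y2 + 2y3 ≥ 7
  y1, y2, y3 ≥ 0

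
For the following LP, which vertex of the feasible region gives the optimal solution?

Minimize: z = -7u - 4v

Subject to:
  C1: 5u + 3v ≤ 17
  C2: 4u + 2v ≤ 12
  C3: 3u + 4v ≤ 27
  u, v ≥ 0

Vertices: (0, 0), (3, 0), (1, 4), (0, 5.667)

Evaluate the objective at each vertex of the feasible region:
  z(0, 0) = 0
  z(3, 0) = -21
  z(1, 4) = -23  ←
  z(0, 5.667) = -22.67
The minimum is at u = 1, v = 4.

(1, 4)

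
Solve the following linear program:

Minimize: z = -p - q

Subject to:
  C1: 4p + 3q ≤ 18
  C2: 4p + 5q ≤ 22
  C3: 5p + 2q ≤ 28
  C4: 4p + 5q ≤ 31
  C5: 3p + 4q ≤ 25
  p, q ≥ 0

Evaluate the objective at each vertex of the feasible region:
  z(0, 0) = 0
  z(4.5, 0) = -4.5
  z(3, 2) = -5  ←
  z(0, 4.4) = -4.4
The minimum is at p = 3, q = 2.

p = 3, q = 2, z = -5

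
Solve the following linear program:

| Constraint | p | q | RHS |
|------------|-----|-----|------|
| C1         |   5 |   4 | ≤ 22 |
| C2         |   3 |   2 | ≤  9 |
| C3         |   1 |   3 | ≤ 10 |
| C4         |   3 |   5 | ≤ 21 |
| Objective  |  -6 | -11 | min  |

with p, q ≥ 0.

Evaluate the objective at each vertex of the feasible region:
  z(0, 0) = 0
  z(3, 0) = -18
  z(1, 3) = -39  ←
  z(0, 3.333) = -36.67
The minimum is at p = 1, q = 3.

p = 1, q = 3, z = -39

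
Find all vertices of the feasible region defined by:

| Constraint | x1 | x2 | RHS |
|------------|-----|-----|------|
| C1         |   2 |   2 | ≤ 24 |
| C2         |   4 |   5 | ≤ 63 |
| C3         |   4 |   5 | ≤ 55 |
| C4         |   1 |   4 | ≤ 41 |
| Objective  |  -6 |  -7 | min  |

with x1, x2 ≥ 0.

(0, 0), (12, 0), (5, 7), (1.364, 9.909), (0, 10.25)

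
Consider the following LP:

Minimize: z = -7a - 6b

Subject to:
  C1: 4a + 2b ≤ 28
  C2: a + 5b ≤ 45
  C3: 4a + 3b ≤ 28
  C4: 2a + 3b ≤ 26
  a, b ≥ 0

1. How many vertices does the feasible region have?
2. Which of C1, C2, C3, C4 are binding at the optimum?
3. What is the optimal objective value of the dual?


1. 4
2. C3, C4
3. -55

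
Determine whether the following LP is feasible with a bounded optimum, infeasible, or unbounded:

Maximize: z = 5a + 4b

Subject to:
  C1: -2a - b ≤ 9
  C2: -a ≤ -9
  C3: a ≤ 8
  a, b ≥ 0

Infeasible (no feasible solution exists)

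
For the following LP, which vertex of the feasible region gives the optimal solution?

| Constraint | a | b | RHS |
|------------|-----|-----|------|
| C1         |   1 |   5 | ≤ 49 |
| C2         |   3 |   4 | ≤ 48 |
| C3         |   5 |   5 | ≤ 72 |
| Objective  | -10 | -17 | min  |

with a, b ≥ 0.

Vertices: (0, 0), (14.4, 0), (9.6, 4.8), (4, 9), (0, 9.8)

Evaluate the objective at each vertex of the feasible region:
  z(0, 0) = 0
  z(14.4, 0) = -144
  z(9.6, 4.8) = -177.6
  z(4, 9) = -193  ←
  z(0, 9.8) = -166.6
The minimum is at a = 4, b = 9.

(4, 9)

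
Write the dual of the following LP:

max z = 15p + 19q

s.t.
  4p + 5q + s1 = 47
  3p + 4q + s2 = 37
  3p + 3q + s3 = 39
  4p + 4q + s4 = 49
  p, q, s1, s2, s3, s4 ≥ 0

Primal max cᵀx s.t. Ax ≤ b, x ≥ 0  →  Dual min bᵀy s.t. Aᵀy ≥ c, y ≥ 0.

Minimize: z = 47y1 + 37y2 + 39y3 + 49y4

Subject to:
  4y1 + 3y2 + 3y3 + 4y4 ≥ 15
  5y1 + 4y2 + 3y3 + 4y4 ≥ 19
  y1, y2, y3, y4 ≥ 0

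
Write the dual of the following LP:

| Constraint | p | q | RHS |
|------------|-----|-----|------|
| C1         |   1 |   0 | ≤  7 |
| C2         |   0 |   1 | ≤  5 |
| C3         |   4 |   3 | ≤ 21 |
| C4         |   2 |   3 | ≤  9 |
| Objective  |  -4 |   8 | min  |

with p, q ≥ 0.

Primal min cᵀx s.t. Ax ≤ b, x ≥ 0  →  Dual max −bᵀy s.t. Aᵀy ≥ −c, y ≥ 0.

Maximize: z = -7y1 - 5y2 - 21y3 - 9y4

Subject to:
  y1 + 4y3 + 2y4 ≥ 4
  y2 + 3y3 + 3y4 ≥ -8
  y1, y2, y3, y4 ≥ 0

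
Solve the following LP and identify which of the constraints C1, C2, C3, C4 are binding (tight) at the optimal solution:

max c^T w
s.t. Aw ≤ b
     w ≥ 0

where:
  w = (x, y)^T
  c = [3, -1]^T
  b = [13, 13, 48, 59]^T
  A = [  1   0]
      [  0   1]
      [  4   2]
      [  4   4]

At x = 12, y = 0, compute slack b - a·x for each constraint:
  C1: 13 − 12 = 1  (slack)
  C2: 13 − 0 = 13  (slack)
  C3: 48 − 48 = 0  (binding)
  C4: 59 − 48 = 11  (slack)

Optimal: x = 12, y = 0
Binding: C3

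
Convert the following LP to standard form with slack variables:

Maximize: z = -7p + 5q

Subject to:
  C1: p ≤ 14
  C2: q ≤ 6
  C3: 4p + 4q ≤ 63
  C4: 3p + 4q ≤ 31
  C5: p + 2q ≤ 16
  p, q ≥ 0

max z = -7p + 5q

s.t.
  p + s1 = 14
  q + s2 = 6
  4p + 4q + s3 = 63
  3p + 4q + s4 = 31
  p + 2q + s5 = 16
  p, q, s1, s2, s3, s4, s5 ≥ 0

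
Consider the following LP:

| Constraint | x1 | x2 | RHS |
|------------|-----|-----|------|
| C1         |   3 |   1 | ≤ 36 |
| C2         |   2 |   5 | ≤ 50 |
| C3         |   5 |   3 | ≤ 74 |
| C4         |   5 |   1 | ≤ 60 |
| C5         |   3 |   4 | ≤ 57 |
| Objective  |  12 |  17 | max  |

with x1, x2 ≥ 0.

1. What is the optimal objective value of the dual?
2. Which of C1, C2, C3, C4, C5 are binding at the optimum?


1. 222
2. C1, C2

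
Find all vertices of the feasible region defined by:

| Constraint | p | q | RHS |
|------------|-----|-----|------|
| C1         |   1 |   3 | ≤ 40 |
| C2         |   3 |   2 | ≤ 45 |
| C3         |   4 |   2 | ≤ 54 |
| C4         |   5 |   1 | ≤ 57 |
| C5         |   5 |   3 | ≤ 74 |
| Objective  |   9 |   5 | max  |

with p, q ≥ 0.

(0, 0), (11.4, 0), (10, 7), (9, 9), (7.857, 10.71), (0, 13.33)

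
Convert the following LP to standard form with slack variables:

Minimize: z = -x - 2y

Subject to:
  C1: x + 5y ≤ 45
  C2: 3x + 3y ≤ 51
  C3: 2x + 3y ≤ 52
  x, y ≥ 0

min z = -x - 2y

s.t.
  x + 5y + s1 = 45
  3x + 3y + s2 = 51
  2x + 3y + s3 = 52
  x, y, s1, s2, s3 ≥ 0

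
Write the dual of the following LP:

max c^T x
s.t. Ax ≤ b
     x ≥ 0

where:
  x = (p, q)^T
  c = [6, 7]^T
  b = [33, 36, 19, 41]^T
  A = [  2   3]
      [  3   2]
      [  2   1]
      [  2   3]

Primal max cᵀx s.t. Ax ≤ b, x ≥ 0  →  Dual min bᵀy s.t. Aᵀy ≥ c, y ≥ 0.

Minimize: z = 33y1 + 36y2 + 19y3 + 41y4

Subject to:
  2y1 + 3y2 + 2y3 + 2y4 ≥ 6
  3y1 + 2y2 + y3 + 3y4 ≥ 7
  y1, y2, y3, y4 ≥ 0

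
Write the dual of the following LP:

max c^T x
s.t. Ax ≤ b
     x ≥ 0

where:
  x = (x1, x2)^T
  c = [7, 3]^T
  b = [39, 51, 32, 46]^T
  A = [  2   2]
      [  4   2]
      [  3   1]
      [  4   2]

Primal max cᵀx s.t. Ax ≤ b, x ≥ 0  →  Dual min bᵀy s.t. Aᵀy ≥ c, y ≥ 0.

Minimize: z = 39y1 + 51y2 + 32y3 + 46y4

Subject to:
  2y1 + 4y2 + 3y3 + 4y4 ≥ 7
  2y1 + 2y2 + y3 + 2y4 ≥ 3
  y1, y2, y3, y4 ≥ 0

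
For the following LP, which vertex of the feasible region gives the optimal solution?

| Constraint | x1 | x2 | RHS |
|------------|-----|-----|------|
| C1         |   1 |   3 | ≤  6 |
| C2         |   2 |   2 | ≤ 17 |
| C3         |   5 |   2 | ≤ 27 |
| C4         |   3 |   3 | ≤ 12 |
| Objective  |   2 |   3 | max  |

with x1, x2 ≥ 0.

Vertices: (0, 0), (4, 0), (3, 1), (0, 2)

Evaluate the objective at each vertex of the feasible region:
  z(0, 0) = 0
  z(4, 0) = 8
  z(3, 1) = 9  ←
  z(0, 2) = 6
The maximum is at x1 = 3, x2 = 1.

(3, 1)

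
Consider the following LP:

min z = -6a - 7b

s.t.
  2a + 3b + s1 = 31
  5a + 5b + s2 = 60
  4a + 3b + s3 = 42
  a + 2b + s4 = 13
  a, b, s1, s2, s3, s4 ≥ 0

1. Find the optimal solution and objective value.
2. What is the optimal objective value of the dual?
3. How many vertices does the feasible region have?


1. a = 9, b = 2, z = -68
2. -68
3. 4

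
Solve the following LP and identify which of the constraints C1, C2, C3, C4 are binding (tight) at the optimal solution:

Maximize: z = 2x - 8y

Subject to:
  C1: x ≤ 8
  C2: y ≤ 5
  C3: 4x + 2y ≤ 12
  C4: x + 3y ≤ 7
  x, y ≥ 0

At x = 3, y = 0, compute slack b - a·x for each constraint:
  C1: 8 − 3 = 5  (slack)
  C2: 5 − 0 = 5  (slack)
  C3: 12 − 12 = 0  (binding)
  C4: 7 − 3 = 4  (slack)

Optimal: x = 3, y = 0
Binding: C3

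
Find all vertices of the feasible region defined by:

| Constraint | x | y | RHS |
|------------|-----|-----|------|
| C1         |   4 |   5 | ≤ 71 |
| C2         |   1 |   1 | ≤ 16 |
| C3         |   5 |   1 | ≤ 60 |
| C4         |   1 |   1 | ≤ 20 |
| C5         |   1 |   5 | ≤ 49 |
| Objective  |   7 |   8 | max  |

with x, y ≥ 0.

(0, 0), (12, 0), (11, 5), (9, 7), (7.333, 8.333), (0, 9.8)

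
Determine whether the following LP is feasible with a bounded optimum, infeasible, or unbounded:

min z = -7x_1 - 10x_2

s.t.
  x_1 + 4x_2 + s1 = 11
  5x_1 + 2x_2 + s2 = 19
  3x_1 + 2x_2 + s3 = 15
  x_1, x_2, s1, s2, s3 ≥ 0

Feasible with a bounded optimal solution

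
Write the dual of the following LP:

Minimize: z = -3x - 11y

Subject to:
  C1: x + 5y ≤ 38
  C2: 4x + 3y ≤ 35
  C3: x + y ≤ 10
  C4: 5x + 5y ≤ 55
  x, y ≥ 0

Primal min cᵀx s.t. Ax ≤ b, x ≥ 0  →  Dual max −bᵀy s.t. Aᵀy ≥ −c, y ≥ 0.

Maximize: z = -38y1 - 35y2 - 10y3 - 55y4

Subject to:
  y1 + 4y2 + y3 + 5y4 ≥ 3
  5y1 + 3y2 + y3 + 5y4 ≥ 11
  y1, y2, y3, y4 ≥ 0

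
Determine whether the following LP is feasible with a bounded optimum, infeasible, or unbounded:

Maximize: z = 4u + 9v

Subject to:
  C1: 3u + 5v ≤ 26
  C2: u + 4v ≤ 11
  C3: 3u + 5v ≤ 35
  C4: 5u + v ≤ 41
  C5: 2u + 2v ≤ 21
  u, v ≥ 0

Feasible with a bounded optimal solution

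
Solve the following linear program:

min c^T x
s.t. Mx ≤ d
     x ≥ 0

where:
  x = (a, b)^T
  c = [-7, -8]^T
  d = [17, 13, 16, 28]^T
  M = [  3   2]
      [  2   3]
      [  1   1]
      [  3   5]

Evaluate the objective at each vertex of the feasible region:
  z(0, 0) = 0
  z(5.667, 0) = -39.67
  z(5, 1) = -43  ←
  z(0, 4.333) = -34.67
The minimum is at a = 5, b = 1.

a = 5, b = 1, z = -43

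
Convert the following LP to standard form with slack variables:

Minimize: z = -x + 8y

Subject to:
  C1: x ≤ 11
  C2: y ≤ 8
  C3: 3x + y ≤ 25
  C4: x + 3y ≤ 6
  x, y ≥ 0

min z = -x + 8y

s.t.
  x + s1 = 11
  y + s2 = 8
  3x + y + s3 = 25
  x + 3y + s4 = 6
  x, y, s1, s2, s3, s4 ≥ 0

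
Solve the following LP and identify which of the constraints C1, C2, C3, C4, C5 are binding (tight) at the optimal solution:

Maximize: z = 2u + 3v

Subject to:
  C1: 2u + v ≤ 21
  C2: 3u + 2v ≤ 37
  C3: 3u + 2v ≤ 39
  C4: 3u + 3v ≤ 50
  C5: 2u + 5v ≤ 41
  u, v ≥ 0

At u = 8, v = 5, compute slack b - a·x for each constraint:
  C1: 21 − 21 = 0  (binding)
  C2: 37 − 34 = 3  (slack)
  C3: 39 − 34 = 5  (slack)
  C4: 50 − 39 = 11  (slack)
  C5: 41 − 41 = 0  (binding)

Optimal: u = 8, v = 5
Binding: C1, C5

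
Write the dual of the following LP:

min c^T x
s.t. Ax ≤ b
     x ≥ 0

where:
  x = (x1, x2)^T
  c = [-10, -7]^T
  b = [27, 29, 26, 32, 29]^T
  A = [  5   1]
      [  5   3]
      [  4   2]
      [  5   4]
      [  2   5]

Primal min cᵀx s.t. Ax ≤ b, x ≥ 0  →  Dual max −bᵀy s.t. Aᵀy ≥ −c, y ≥ 0.

Maximize: z = -27y1 - 29y2 - 26y3 - 32y4 - 29y5

Subject to:
  5y1 + 5y2 + 4y3 + 5y4 + 2y5 ≥ 10
  y1 + 3y2 + 2y3 + 4y4 + 5y5 ≥ 7
  y1, y2, y3, y4, y5 ≥ 0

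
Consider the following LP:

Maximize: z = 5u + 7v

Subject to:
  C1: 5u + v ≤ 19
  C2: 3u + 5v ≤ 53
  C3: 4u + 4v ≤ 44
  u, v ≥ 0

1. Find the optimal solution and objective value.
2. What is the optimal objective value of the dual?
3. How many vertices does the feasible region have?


1. u = 1, v = 10, z = 75
2. 75
3. 5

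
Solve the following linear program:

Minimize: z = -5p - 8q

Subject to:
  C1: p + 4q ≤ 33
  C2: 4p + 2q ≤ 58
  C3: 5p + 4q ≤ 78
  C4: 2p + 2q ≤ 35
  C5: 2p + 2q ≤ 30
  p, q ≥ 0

Evaluate the objective at each vertex of the feasible region:
  z(0, 0) = 0
  z(14.5, 0) = -72.5
  z(14, 1) = -78
  z(9, 6) = -93  ←
  z(0, 8.25) = -66
The minimum is at p = 9, q = 6.

p = 9, q = 6, z = -93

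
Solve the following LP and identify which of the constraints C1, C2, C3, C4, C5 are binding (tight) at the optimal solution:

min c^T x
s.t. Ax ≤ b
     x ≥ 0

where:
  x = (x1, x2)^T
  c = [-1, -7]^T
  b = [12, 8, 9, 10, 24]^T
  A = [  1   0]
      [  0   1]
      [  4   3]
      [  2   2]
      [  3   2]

At x1 = 0, x2 = 3, compute slack b - a·x for each constraint:
  C1: 12 − 0 = 12  (slack)
  C2: 8 − 3 = 5  (slack)
  C3: 9 − 9 = 0  (binding)
  C4: 10 − 6 = 4  (slack)
  C5: 24 − 6 = 18  (slack)

Optimal: x1 = 0, x2 = 3
Binding: C3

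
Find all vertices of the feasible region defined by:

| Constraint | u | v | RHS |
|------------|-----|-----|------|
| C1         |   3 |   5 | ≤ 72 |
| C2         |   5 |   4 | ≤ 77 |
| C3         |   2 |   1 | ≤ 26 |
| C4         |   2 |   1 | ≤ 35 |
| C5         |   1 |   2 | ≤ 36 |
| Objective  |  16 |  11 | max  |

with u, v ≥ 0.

(0, 0), (13, 0), (9, 8), (7.462, 9.923), (0, 14.4)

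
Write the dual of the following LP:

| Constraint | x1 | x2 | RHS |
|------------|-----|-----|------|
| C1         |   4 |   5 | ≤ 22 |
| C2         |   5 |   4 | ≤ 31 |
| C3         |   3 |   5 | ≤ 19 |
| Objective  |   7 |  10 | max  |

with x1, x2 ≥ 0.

Primal max cᵀx s.t. Ax ≤ b, x ≥ 0  →  Dual min bᵀy s.t. Aᵀy ≥ c, y ≥ 0.

Minimize: z = 22y1 + 31y2 + 19y3

Subject to:
  4y1 + 5y2 + 3y3 ≥ 7
  5y1 + 4y2 + 5y3 ≥ 10
  y1, y2, y3 ≥ 0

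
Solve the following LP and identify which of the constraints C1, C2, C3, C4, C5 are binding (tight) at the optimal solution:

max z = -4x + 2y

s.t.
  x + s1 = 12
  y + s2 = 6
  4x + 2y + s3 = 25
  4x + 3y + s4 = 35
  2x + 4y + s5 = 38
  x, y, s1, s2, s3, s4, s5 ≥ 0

At x = 0, y = 6, compute slack b - a·x for each constraint:
  C1: 12 − 0 = 12  (slack)
  C2: 6 − 6 = 0  (binding)
  C3: 25 − 12 = 13  (slack)
  C4: 35 − 18 = 17  (slack)
  C5: 38 − 24 = 14  (slack)

Optimal: x = 0, y = 6
Binding: C2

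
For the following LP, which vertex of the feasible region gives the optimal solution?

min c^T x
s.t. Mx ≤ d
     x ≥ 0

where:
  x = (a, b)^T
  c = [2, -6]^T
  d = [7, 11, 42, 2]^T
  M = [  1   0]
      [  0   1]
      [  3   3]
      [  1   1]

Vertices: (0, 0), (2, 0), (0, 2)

Evaluate the objective at each vertex of the feasible region:
  z(0, 0) = 0
  z(2, 0) = 4
  z(0, 2) = -12  ←
The minimum is at a = 0, b = 2.

(0, 2)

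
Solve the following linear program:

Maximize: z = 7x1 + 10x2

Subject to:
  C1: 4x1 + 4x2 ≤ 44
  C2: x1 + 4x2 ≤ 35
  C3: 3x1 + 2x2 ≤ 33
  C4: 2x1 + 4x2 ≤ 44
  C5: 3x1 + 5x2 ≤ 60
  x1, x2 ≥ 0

Evaluate the objective at each vertex of the feasible region:
  z(0, 0) = 0
  z(11, 0) = 77
  z(3, 8) = 101  ←
  z(0, 8.75) = 87.5
The maximum is at x1 = 3, x2 = 8.

x1 = 3, x2 = 8, z = 101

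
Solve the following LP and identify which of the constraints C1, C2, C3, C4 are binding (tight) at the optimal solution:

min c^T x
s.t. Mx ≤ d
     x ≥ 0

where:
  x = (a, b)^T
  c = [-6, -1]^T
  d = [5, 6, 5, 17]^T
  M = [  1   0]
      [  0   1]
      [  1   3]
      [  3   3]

At a = 5, b = 0, compute slack b - a·x for each constraint:
  C1: 5 − 5 = 0  (binding)
  C2: 6 − 0 = 6  (slack)
  C3: 5 − 5 = 0  (binding)
  C4: 17 − 15 = 2  (slack)

Optimal: a = 5, b = 0
Binding: C1, C3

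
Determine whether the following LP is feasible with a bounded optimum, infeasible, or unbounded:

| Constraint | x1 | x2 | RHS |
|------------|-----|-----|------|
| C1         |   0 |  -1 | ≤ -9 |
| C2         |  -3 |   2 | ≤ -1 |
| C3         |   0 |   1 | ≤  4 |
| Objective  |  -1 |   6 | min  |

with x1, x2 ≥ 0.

Infeasible (no feasible solution exists)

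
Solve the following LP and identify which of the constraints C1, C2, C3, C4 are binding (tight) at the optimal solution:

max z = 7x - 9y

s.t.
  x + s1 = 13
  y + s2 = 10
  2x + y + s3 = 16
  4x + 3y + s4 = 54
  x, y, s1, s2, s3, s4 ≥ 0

At x = 8, y = 0, compute slack b - a·x for each constraint:
  C1: 13 − 8 = 5  (slack)
  C2: 10 − 0 = 10  (slack)
  C3: 16 − 16 = 0  (binding)
  C4: 54 − 32 = 22  (slack)

Optimal: x = 8, y = 0
Binding: C3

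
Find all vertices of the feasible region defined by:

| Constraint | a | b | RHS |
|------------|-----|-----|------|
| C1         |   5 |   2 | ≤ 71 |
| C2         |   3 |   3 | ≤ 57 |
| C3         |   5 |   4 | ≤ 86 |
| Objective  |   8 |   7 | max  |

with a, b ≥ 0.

(0, 0), (14.2, 0), (11.2, 7.5), (10, 9), (0, 19)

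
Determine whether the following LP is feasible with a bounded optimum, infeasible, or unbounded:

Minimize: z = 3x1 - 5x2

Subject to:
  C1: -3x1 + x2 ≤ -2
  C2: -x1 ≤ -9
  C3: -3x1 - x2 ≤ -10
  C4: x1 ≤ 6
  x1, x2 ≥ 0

Infeasible (no feasible solution exists)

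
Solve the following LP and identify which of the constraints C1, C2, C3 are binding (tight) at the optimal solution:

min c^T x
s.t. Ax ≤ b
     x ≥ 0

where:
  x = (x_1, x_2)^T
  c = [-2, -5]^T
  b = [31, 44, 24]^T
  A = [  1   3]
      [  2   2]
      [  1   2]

At x_1 = 10, x_2 = 7, compute slack b - a·x for each constraint:
  C1: 31 − 31 = 0  (binding)
  C2: 44 − 34 = 10  (slack)
  C3: 24 − 24 = 0  (binding)

Optimal: x_1 = 10, x_2 = 7
Binding: C1, C3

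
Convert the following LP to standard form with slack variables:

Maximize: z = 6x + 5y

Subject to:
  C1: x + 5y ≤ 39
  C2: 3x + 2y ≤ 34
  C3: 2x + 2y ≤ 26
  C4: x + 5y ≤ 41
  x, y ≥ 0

max z = 6x + 5y

s.t.
  x + 5y + s1 = 39
  3x + 2y + s2 = 34
  2x + 2y + s3 = 26
  x + 5y + s4 = 41
  x, y, s1, s2, s3, s4 ≥ 0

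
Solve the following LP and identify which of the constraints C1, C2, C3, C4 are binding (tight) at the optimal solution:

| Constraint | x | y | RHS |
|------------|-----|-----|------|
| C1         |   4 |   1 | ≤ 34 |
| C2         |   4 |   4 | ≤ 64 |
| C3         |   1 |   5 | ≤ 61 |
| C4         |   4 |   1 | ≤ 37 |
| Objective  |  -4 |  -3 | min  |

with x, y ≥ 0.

At x = 6, y = 10, compute slack b - a·x for each constraint:
  C1: 34 − 34 = 0  (binding)
  C2: 64 − 64 = 0  (binding)
  C3: 61 − 56 = 5  (slack)
  C4: 37 − 34 = 3  (slack)

Optimal: x = 6, y = 10
Binding: C1, C2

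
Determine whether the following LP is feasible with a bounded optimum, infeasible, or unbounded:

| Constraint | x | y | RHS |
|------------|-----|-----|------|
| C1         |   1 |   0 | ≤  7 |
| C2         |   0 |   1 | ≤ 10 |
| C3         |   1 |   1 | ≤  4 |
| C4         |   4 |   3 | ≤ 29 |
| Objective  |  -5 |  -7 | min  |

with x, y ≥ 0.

Feasible with a bounded optimal solution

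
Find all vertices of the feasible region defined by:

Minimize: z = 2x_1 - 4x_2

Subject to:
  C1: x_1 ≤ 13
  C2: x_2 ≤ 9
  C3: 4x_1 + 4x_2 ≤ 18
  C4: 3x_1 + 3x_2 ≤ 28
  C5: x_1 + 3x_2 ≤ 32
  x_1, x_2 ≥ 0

(0, 0), (4.5, 0), (0, 4.5)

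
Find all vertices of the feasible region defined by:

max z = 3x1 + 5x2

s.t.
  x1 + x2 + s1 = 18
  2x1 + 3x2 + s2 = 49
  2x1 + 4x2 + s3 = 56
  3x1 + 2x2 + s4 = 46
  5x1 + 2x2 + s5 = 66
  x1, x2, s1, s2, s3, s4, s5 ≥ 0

(0, 0), (13.2, 0), (10, 8), (8, 10), (0, 14)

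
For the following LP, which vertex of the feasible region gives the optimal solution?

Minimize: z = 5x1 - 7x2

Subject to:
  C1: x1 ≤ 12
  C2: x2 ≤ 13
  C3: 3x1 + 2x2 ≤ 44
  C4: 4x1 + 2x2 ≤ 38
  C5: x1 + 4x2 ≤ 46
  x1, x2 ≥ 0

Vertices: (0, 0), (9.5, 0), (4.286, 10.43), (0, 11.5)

Evaluate the objective at each vertex of the feasible region:
  z(0, 0) = 0
  z(9.5, 0) = 47.5
  z(4.286, 10.43) = -51.57
  z(0, 11.5) = -80.5  ←
The minimum is at x1 = 0, x2 = 11.5.

(0, 11.5)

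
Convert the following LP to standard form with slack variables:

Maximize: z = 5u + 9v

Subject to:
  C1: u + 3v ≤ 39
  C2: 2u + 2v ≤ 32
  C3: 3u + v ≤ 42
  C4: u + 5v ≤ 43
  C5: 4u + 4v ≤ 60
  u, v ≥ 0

max z = 5u + 9v

s.t.
  u + 3v + s1 = 39
  2u + 2v + s2 = 32
  3u + v + s3 = 42
  u + 5v + s4 = 43
  4u + 4v + s5 = 60
  u, v, s1, s2, s3, s4, s5 ≥ 0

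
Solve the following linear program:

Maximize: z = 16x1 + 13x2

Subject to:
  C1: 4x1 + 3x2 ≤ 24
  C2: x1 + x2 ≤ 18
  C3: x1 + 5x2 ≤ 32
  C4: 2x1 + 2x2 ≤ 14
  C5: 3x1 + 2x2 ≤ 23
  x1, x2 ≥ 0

Evaluate the objective at each vertex of the feasible region:
  z(0, 0) = 0
  z(6, 0) = 96
  z(3, 4) = 100  ←
  z(0.75, 6.25) = 93.25
  z(0, 6.4) = 83.2
The maximum is at x1 = 3, x2 = 4.

x1 = 3, x2 = 4, z = 100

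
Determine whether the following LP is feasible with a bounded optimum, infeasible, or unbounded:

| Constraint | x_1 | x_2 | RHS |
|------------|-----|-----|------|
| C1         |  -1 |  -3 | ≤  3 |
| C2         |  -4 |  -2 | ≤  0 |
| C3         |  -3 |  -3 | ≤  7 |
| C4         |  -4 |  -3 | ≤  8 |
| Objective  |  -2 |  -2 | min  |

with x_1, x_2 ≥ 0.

Unbounded (objective can decrease without bound)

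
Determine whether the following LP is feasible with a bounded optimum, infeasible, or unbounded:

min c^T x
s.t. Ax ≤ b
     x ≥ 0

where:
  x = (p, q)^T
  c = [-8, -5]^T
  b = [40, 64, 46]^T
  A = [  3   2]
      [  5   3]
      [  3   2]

Feasible with a bounded optimal solution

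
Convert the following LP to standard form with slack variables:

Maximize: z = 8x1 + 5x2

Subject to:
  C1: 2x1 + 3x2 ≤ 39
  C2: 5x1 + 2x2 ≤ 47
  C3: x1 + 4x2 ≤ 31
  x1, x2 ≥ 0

max z = 8x1 + 5x2

s.t.
  2x1 + 3x2 + s1 = 39
  5x1 + 2x2 + s2 = 47
  x1 + 4x2 + s3 = 31
  x1, x2, s1, s2, s3 ≥ 0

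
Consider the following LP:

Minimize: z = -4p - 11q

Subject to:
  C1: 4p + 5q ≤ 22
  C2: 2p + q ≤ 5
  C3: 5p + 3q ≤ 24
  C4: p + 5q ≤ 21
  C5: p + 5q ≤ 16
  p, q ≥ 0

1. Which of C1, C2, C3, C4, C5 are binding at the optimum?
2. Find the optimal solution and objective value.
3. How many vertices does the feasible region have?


1. C2, C5
2. p = 1, q = 3, z = -37
3. 4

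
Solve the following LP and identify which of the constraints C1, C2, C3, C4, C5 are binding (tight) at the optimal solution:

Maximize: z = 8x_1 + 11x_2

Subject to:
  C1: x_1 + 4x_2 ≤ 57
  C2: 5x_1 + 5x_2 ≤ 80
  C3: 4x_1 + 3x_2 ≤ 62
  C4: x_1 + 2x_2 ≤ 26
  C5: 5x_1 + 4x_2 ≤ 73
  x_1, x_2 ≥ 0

At x_1 = 6, x_2 = 10, compute slack b - a·x for each constraint:
  C1: 57 − 46 = 11  (slack)
  C2: 80 − 80 = 0  (binding)
  C3: 62 − 54 = 8  (slack)
  C4: 26 − 26 = 0  (binding)
  C5: 73 − 70 = 3  (slack)

Optimal: x_1 = 6, x_2 = 10
Binding: C2, C4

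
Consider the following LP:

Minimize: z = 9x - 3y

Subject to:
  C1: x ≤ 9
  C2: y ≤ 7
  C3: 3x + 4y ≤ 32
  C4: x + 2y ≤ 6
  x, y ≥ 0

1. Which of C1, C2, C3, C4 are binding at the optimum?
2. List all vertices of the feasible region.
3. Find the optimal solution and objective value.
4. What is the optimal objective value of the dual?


1. C4
2. (0, 0), (6, 0), (0, 3)
3. x = 0, y = 3, z = -9
4. -9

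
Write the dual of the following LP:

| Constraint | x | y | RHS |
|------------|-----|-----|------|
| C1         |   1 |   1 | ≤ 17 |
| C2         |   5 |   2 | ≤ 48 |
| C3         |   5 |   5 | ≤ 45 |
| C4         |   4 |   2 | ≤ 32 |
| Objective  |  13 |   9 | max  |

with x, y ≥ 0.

Primal max cᵀx s.t. Ax ≤ b, x ≥ 0  →  Dual min bᵀy s.t. Aᵀy ≥ c, y ≥ 0.

Minimize: z = 17y1 + 48y2 + 45y3 + 32y4

Subject to:
  y1 + 5y2 + 5y3 + 4y4 ≥ 13
  y1 + 2y2 + 5y3 + 2y4 ≥ 9
  y1, y2, y3, y4 ≥ 0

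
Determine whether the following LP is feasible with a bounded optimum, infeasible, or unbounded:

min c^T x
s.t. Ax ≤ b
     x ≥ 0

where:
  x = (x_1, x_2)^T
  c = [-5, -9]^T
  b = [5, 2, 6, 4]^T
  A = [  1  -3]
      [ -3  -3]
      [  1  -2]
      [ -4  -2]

Unbounded (objective can decrease without bound)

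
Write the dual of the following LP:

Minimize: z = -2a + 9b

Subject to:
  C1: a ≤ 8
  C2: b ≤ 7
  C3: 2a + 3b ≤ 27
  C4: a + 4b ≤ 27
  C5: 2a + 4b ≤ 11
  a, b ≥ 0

Primal min cᵀx s.t. Ax ≤ b, x ≥ 0  →  Dual max −bᵀy s.t. Aᵀy ≥ −c, y ≥ 0.

Maximize: z = -8y1 - 7y2 - 27y3 - 27y4 - 11y5

Subject to:
  y1 + 2y3 + y4 + 2y5 ≥ 2
  y2 + 3y3 + 4y4 + 4y5 ≥ -9
  y1, y2, y3, y4, y5 ≥ 0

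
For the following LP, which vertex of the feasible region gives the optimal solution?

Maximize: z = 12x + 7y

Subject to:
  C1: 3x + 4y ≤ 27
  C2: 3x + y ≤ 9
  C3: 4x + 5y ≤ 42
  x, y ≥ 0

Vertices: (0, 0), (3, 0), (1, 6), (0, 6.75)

Evaluate the objective at each vertex of the feasible region:
  z(0, 0) = 0
  z(3, 0) = 36
  z(1, 6) = 54  ←
  z(0, 6.75) = 47.25
The maximum is at x = 1, y = 6.

(1, 6)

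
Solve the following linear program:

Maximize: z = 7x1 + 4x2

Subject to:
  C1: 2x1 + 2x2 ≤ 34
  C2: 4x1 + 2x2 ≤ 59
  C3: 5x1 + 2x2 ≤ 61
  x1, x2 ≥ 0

Evaluate the objective at each vertex of the feasible region:
  z(0, 0) = 0
  z(12.2, 0) = 85.4
  z(9, 8) = 95  ←
  z(0, 17) = 68
The maximum is at x1 = 9, x2 = 8.

x1 = 9, x2 = 8, z = 95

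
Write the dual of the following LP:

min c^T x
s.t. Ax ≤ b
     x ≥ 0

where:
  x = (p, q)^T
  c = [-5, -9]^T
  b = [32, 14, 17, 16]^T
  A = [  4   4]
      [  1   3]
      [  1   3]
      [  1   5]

Primal min cᵀx s.t. Ax ≤ b, x ≥ 0  →  Dual max −bᵀy s.t. Aᵀy ≥ −c, y ≥ 0.

Maximize: z = -32y1 - 14y2 - 17y3 - 16y4

Subject to:
  4y1 + y2 + y3 + y4 ≥ 5
  4y1 + 3y2 + 3y3 + 5y4 ≥ 9
  y1, y2, y3, y4 ≥ 0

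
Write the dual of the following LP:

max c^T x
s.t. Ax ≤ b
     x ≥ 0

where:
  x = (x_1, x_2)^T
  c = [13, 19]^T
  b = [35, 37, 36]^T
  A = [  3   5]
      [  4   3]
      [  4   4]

Primal max cᵀx s.t. Ax ≤ b, x ≥ 0  →  Dual min bᵀy s.t. Aᵀy ≥ c, y ≥ 0.

Minimize: z = 35y1 + 37y2 + 36y3

Subject to:
  3y1 + 4y2 + 4y3 ≥ 13
  5y1 + 3y2 + 4y3 ≥ 19
  y1, y2, y3 ≥ 0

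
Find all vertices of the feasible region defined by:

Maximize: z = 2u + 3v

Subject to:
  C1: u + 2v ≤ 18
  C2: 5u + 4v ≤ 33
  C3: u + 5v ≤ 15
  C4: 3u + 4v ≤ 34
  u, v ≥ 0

(0, 0), (6.6, 0), (5, 2), (0, 3)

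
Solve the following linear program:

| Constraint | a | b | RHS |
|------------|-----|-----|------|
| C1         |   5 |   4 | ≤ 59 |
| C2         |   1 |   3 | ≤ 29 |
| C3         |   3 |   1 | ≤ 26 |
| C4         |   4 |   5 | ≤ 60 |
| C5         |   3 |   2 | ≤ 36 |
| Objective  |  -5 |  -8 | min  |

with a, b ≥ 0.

Evaluate the objective at each vertex of the feasible region:
  z(0, 0) = 0
  z(8.667, 0) = -43.33
  z(6.429, 6.714) = -85.86
  z(6.111, 7.111) = -87.44
  z(5, 8) = -89  ←
  z(0, 9.667) = -77.33
The minimum is at a = 5, b = 8.

a = 5, b = 8, z = -89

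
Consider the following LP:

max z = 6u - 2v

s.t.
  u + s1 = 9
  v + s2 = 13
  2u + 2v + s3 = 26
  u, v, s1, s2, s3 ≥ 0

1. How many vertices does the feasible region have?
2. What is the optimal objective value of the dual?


1. 4
2. 54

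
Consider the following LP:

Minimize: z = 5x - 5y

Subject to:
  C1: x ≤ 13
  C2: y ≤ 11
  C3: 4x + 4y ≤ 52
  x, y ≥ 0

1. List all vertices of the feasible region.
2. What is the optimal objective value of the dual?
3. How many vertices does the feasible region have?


1. (0, 0), (13, 0), (2, 11), (0, 11)
2. -55
3. 4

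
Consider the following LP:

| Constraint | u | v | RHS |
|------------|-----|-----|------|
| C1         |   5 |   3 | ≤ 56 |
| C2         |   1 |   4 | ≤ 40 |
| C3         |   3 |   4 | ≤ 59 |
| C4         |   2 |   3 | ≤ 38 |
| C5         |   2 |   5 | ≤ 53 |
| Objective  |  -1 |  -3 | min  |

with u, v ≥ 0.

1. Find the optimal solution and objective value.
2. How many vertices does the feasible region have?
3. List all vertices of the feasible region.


1. u = 4, v = 9, z = -31
2. 5
3. (0, 0), (11.2, 0), (6.368, 8.053), (4, 9), (0, 10)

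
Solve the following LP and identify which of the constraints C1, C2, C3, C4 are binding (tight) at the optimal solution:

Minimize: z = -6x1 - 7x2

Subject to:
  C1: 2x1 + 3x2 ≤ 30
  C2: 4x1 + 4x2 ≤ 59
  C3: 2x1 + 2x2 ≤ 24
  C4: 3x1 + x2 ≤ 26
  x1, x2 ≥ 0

At x1 = 6, x2 = 6, compute slack b - a·x for each constraint:
  C1: 30 − 30 = 0  (binding)
  C2: 59 − 48 = 11  (slack)
  C3: 24 − 24 = 0  (binding)
  C4: 26 − 24 = 2  (slack)

Optimal: x1 = 6, x2 = 6
Binding: C1, C3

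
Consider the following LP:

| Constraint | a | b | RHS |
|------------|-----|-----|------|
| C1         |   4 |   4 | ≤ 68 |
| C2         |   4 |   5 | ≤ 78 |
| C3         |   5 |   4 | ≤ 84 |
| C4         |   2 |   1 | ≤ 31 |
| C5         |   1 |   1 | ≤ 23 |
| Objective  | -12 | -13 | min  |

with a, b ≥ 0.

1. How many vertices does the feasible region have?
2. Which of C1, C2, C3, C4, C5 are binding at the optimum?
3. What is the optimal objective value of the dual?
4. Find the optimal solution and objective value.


1. 5
2. C1, C2
3. -214
4. a = 7, b = 10, z = -214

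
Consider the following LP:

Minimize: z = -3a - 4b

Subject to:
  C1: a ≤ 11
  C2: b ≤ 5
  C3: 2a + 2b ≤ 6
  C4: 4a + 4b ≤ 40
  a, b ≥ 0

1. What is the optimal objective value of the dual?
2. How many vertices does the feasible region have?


1. -12
2. 3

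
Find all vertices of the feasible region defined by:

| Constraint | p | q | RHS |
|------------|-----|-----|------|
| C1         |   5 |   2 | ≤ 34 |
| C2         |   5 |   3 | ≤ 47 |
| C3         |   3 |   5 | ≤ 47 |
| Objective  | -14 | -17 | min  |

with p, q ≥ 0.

(0, 0), (6.8, 0), (4, 7), (0, 9.4)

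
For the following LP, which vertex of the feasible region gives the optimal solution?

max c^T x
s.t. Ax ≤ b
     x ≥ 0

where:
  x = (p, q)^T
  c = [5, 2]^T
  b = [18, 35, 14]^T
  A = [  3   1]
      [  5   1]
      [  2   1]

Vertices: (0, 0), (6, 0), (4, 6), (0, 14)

Evaluate the objective at each vertex of the feasible region:
  z(0, 0) = 0
  z(6, 0) = 30
  z(4, 6) = 32  ←
  z(0, 14) = 28
The maximum is at p = 4, q = 6.

(4, 6)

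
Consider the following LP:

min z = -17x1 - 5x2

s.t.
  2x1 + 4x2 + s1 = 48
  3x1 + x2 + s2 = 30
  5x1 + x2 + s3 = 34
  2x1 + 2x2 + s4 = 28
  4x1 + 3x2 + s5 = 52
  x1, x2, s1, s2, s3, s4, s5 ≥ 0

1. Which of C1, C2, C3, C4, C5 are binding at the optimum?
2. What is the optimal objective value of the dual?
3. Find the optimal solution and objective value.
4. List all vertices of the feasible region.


1. C3, C4
2. -130
3. x1 = 5, x2 = 9, z = -130
4. (0, 0), (6.8, 0), (5, 9), (4, 10), (0, 12)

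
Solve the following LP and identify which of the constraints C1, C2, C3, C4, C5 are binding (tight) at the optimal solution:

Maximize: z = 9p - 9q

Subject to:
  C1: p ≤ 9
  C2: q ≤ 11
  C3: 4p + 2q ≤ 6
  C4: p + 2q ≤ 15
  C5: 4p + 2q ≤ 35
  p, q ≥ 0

At p = 1.5, q = 0, compute slack b - a·x for each constraint:
  C1: 9 − 1.5 = 7.5  (slack)
  C2: 11 − 0 = 11  (slack)
  C3: 6 − 6 = 0  (binding)
  C4: 15 − 1.5 = 13.5  (slack)
  C5: 35 − 6 = 29  (slack)

Optimal: p = 1.5, q = 0
Binding: C3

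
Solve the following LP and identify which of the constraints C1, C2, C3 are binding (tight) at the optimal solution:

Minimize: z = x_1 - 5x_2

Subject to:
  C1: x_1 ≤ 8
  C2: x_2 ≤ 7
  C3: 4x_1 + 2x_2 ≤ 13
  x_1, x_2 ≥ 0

At x_1 = 0, x_2 = 6.5, compute slack b - a·x for each constraint:
  C1: 8 − 0 = 8  (slack)
  C2: 7 − 6.5 = 0.5  (slack)
  C3: 13 − 13 = 0  (binding)

Optimal: x_1 = 0, x_2 = 6.5
Binding: C3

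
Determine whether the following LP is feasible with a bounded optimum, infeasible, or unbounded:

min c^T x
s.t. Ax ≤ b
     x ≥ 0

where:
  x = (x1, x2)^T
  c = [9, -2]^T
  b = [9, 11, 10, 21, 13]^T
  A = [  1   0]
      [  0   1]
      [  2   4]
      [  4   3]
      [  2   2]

Feasible with a bounded optimal solution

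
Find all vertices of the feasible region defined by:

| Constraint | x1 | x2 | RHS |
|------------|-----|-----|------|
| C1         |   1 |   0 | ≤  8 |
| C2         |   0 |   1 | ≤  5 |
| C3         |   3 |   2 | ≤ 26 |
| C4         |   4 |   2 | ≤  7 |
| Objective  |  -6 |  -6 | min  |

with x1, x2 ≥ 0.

(0, 0), (1.75, 0), (0, 3.5)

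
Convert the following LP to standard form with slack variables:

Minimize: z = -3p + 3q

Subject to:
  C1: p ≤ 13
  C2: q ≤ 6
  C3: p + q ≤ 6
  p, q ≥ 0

min z = -3p + 3q

s.t.
  p + s1 = 13
  q + s2 = 6
  p + q + s3 = 6
  p, q, s1, s2, s3 ≥ 0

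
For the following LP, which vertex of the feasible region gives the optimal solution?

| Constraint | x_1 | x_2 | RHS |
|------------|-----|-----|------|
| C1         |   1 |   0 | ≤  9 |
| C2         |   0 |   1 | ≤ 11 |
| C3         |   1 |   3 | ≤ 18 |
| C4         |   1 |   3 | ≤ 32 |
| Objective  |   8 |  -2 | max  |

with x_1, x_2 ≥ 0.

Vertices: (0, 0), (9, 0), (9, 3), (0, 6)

Evaluate the objective at each vertex of the feasible region:
  z(0, 0) = 0
  z(9, 0) = 72  ←
  z(9, 3) = 66
  z(0, 6) = -12
The maximum is at x_1 = 9, x_2 = 0.

(9, 0)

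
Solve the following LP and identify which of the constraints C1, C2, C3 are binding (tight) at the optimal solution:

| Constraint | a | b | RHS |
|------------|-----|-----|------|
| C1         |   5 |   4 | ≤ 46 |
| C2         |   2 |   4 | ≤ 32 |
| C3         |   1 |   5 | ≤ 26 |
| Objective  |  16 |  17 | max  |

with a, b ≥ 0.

At a = 6, b = 4, compute slack b - a·x for each constraint:
  C1: 46 − 46 = 0  (binding)
  C2: 32 − 28 = 4  (slack)
  C3: 26 − 26 = 0  (binding)

Optimal: a = 6, b = 4
Binding: C1, C3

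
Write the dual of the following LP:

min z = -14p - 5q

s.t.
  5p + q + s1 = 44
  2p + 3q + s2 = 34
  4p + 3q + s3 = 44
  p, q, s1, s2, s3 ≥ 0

Primal min cᵀx s.t. Ax ≤ b, x ≥ 0  →  Dual max −bᵀy s.t. Aᵀy ≥ −c, y ≥ 0.

Maximize: z = -44y1 - 34y2 - 44y3

Subject to:
  5y1 + 2y2 + 4y3 ≥ 14
  y1 + 3y2 + 3y3 ≥ 5
  y1, y2, y3 ≥ 0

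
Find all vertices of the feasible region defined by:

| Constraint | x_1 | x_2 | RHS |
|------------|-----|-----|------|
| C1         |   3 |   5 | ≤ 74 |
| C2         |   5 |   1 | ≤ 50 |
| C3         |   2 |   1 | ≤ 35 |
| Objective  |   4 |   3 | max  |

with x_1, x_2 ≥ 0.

(0, 0), (10, 0), (8, 10), (0, 14.8)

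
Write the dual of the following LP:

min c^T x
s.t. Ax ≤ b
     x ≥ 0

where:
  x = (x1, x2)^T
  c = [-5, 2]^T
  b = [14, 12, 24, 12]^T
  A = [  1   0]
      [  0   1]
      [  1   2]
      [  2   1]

Primal min cᵀx s.t. Ax ≤ b, x ≥ 0  →  Dual max −bᵀy s.t. Aᵀy ≥ −c, y ≥ 0.

Maximize: z = -14y1 - 12y2 - 24y3 - 12y4

Subject to:
  y1 + y3 + 2y4 ≥ 5
  y2 + 2y3 + y4 ≥ -2
  y1, y2, y3, y4 ≥ 0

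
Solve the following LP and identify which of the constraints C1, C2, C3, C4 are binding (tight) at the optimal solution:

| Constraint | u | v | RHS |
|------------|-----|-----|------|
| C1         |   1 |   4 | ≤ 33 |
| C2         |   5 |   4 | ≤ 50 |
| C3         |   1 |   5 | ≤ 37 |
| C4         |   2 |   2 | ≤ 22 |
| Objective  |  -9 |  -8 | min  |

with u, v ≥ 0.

At u = 6, v = 5, compute slack b - a·x for each constraint:
  C1: 33 − 26 = 7  (slack)
  C2: 50 − 50 = 0  (binding)
  C3: 37 − 31 = 6  (slack)
  C4: 22 − 22 = 0  (binding)

Optimal: u = 6, v = 5
Binding: C2, C4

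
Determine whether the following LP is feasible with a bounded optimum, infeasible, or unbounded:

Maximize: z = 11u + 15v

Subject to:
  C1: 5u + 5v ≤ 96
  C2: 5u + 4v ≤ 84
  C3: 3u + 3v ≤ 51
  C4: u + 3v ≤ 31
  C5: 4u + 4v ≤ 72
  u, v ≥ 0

Feasible with a bounded optimal solution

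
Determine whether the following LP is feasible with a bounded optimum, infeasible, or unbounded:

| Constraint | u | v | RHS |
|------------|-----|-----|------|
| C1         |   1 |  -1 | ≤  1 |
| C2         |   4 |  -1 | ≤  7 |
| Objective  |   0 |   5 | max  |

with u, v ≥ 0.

Unbounded (objective can increase without bound)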